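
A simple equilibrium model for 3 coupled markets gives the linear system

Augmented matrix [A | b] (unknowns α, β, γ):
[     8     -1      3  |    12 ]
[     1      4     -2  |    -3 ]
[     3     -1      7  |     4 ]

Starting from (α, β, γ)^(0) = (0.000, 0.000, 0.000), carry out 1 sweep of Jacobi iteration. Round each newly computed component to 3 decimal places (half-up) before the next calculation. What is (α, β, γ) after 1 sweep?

Iteration 1:
  α = (12 - (-1)·0.000 - (3)·0.000) / (8) = 1.500
  β = (-3 - (1)·0.000 - (-2)·0.000) / (4) = -0.750
  γ = (4 - (3)·0.000 - (-1)·0.000) / (7) = 0.571

(1.500, -0.750, 0.571)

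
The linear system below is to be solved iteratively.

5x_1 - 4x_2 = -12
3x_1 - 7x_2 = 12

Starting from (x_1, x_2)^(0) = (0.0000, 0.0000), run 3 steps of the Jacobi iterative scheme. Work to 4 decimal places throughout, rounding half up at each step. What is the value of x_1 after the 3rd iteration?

Iteration 1:
  x_1 = (-12 - (-4)·0.0000) / (5) = -2.4000
  x_2 = (12 - (3)·0.0000) / (-7) = -1.7143
Iteration 2:
  x_1 = (-12 - (-4)·-1.7143) / (5) = -3.7714
  x_2 = (12 - (3)·-2.4000) / (-7) = -2.7429
Iteration 3:
  x_1 = (-12 - (-4)·-2.7429) / (5) = -4.5943
  x_2 = (12 - (3)·-3.7714) / (-7) = -3.3306

-4.5943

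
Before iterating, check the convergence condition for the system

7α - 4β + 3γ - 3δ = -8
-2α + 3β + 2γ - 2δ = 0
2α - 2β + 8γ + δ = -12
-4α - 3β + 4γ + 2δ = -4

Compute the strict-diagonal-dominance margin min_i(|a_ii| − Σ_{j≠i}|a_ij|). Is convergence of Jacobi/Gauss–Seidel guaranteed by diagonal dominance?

row 1: |7| − (4+3+3) = -3
row 2: |3| − (2+2+2) = -3
row 3: |8| − (2+2+1) = 3
row 4: |2| − (4+3+4) = -9
minimum over rows = -9 → not strictly diagonally dominant

-9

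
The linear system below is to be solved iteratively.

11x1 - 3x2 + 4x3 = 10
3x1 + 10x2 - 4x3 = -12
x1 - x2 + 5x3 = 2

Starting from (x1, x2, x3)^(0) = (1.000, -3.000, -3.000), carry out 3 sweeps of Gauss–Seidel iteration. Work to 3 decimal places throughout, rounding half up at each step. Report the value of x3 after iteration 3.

Iteration 1:
  x1 = (10 - (-3)·-3.000 - (4)·-3.000) / (11) = 1.182
  x2 = (-12 - (3)·1.182 - (-4)·-3.000) / (10) = -2.755
  x3 = (2 - (1)·1.182 - (-1)·-2.755) / (5) = -0.387
Iteration 2:
  x1 = (10 - (-3)·-2.755 - (4)·-0.387) / (11) = 0.298
  x2 = (-12 - (3)·0.298 - (-4)·-0.387) / (10) = -1.444
  x3 = (2 - (1)·0.298 - (-1)·-1.444) / (5) = 0.052
Iteration 3:
  x1 = (10 - (-3)·-1.444 - (4)·0.052) / (11) = 0.496
  x2 = (-12 - (3)·0.496 - (-4)·0.052) / (10) = -1.328
  x3 = (2 - (1)·0.496 - (-1)·-1.328) / (5) = 0.035

0.035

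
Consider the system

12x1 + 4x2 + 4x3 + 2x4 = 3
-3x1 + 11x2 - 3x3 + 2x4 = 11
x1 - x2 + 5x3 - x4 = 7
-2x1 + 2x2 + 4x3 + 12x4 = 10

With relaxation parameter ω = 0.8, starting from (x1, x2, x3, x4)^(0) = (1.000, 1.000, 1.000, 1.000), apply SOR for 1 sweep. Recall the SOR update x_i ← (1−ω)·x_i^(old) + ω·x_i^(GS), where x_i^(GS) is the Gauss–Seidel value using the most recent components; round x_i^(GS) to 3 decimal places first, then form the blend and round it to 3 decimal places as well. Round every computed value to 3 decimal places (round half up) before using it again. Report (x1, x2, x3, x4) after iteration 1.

Iteration 1:
  x1: GS value = (3 - (4)·1.000 - (4)·1.000 - (2)·1.000) / (12) = -0.583;  x1 ← (1−ω)·1.000 + ω·-0.583 = -0.266
  x2: GS value = (11 - (-3)·-0.266 - (-3)·1.000 - (2)·1.000) / (11) = 1.018;  x2 ← (1−ω)·1.000 + ω·1.018 = 1.014
  x3: GS value = (7 - (1)·-0.266 - (-1)·1.014 - (-1)·1.000) / (5) = 1.856;  x3 ← (1−ω)·1.000 + ω·1.856 = 1.685
  x4: GS value = (10 - (-2)·-0.266 - (2)·1.014 - (4)·1.685) / (12) = 0.058;  x4 ← (1−ω)·1.000 + ω·0.058 = 0.246

(-0.266, 1.014, 1.685, 0.246)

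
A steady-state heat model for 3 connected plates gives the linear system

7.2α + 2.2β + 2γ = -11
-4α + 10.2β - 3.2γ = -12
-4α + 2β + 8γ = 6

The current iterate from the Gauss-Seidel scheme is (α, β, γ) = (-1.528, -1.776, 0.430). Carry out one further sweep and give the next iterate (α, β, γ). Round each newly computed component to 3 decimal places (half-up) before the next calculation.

(-1.105, -1.475, 0.566)

One sweep:
  α = (-11 - (2.2)·-1.776 - (2)·0.430) / (7.2) = -1.105
  β = (-12 - (-4)·-1.105 - (-3.2)·0.430) / (10.2) = -1.475
  γ = (6 - (-4)·-1.105 - (2)·-1.475) / (8) = 0.566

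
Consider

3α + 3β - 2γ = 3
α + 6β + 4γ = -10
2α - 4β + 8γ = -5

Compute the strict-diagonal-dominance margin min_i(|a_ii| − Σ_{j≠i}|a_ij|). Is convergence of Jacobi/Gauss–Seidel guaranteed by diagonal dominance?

-2

row 1: |3| − (3+2) = -2
row 2: |6| − (1+4) = 1
row 3: |8| − (2+4) = 2
minimum over rows = -2 → not strictly diagonally dominant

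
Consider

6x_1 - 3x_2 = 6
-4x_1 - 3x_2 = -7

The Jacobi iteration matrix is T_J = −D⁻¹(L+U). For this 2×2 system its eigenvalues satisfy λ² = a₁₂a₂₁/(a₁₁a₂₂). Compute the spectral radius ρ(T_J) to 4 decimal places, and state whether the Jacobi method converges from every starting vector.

a₁₂a₂₁/(a₁₁a₂₂) = (-3)·(-4) / ((6)·(-3)) = -0.666667
ρ = √|-0.666667| = √0.666667 = 0.8165
ρ < 1, so Jacobi converges

0.8165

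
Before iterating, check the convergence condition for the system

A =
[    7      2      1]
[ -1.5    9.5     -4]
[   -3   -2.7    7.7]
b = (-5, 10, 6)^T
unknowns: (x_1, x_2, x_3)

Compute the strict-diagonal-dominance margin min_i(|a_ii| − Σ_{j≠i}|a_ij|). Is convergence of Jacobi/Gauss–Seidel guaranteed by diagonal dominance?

row 1: |7| − (2+1) = 4
row 2: |9.5| − (1.5+4) = 4
row 3: |7.7| − (3+2.7) = 2
minimum over rows = 2 → strictly diagonally dominant (convergence guaranteed)

2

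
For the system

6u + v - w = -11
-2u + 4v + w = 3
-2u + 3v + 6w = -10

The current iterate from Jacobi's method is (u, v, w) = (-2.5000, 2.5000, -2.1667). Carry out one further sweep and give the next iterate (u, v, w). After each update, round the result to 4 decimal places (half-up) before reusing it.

One sweep:
  u = (-11 - (1)·2.5000 - (-1)·-2.1667) / (6) = -2.6111
  v = (3 - (-2)·-2.5000 - (1)·-2.1667) / (4) = 0.0417
  w = (-10 - (-2)·-2.5000 - (3)·2.5000) / (6) = -3.7500

(-2.6111, 0.0417, -3.7500)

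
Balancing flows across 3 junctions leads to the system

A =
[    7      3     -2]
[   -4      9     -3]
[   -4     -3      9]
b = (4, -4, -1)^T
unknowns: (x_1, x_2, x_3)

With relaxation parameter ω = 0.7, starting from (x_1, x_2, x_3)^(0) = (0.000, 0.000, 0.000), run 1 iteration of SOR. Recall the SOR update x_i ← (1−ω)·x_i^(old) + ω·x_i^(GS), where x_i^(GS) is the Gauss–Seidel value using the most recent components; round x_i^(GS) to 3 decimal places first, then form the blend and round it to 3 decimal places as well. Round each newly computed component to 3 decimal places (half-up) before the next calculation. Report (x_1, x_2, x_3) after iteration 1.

Iteration 1:
  x_1: GS value = (4 - (3)·0.000 - (-2)·0.000) / (7) = 0.571;  x_1 ← (1−ω)·0.000 + ω·0.571 = 0.400
  x_2: GS value = (-4 - (-4)·0.400 - (-3)·0.000) / (9) = -0.267;  x_2 ← (1−ω)·0.000 + ω·-0.267 = -0.187
  x_3: GS value = (-1 - (-4)·0.400 - (-3)·-0.187) / (9) = 0.004;  x_3 ← (1−ω)·0.000 + ω·0.004 = 0.003

(0.400, -0.187, 0.003)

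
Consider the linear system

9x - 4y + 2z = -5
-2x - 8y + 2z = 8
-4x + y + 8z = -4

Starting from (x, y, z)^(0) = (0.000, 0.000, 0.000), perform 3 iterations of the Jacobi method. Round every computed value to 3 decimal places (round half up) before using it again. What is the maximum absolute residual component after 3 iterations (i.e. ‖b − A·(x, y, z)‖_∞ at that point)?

Iteration 1:
  x = (-5 - (-4)·0.000 - (2)·0.000) / (9) = -0.556
  y = (8 - (-2)·0.000 - (2)·0.000) / (-8) = -1.000
  z = (-4 - (-4)·0.000 - (1)·0.000) / (8) = -0.500
Iteration 2:
  x = (-5 - (-4)·-1.000 - (2)·-0.500) / (9) = -0.889
  y = (8 - (-2)·-0.556 - (2)·-0.500) / (-8) = -0.986
  z = (-4 - (-4)·-0.556 - (1)·-1.000) / (8) = -0.653
Iteration 3:
  x = (-5 - (-4)·-0.986 - (2)·-0.653) / (9) = -0.849
  y = (8 - (-2)·-0.889 - (2)·-0.653) / (-8) = -0.941
  z = (-4 - (-4)·-0.889 - (1)·-0.986) / (8) = -0.821
Residual b − A·x = (0.519, 0.416, 0.113); ∞-norm = 0.519

0.519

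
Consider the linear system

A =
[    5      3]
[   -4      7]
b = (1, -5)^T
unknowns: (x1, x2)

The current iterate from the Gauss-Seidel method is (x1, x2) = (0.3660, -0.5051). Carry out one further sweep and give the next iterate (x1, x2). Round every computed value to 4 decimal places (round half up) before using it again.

(0.5031, -0.4268)

One sweep:
  x1 = (1 - (3)·-0.5051) / (5) = 0.5031
  x2 = (-5 - (-4)·0.5031) / (7) = -0.4268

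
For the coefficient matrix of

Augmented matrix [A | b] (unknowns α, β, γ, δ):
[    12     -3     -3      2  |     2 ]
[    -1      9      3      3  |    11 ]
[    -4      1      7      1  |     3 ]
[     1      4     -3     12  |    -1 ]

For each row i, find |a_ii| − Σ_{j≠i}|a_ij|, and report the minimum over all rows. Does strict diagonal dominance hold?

row 1: |12| − (3+3+2) = 4
row 2: |9| − (1+3+3) = 2
row 3: |7| − (4+1+1) = 1
row 4: |12| − (1+4+3) = 4
minimum over rows = 1 → strictly diagonally dominant (convergence guaranteed)

1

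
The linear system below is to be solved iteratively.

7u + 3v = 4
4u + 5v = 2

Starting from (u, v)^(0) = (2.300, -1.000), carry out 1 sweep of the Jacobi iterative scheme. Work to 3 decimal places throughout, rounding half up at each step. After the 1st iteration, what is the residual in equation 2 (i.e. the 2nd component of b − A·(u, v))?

Iteration 1:
  u = (4 - (3)·-1.000) / (7) = 1.000
  v = (2 - (4)·2.300) / (5) = -1.440
Residual b − A·x = (1.320, 5.200)

5.200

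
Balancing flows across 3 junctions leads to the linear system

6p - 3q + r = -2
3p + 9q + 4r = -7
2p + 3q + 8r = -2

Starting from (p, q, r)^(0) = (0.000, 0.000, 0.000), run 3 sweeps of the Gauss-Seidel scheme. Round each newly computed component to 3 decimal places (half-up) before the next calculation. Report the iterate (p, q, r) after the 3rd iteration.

(-0.651, -0.623, 0.146)

Iteration 1:
  p = (-2 - (-3)·0.000 - (1)·0.000) / (6) = -0.333
  q = (-7 - (3)·-0.333 - (4)·0.000) / (9) = -0.667
  r = (-2 - (2)·-0.333 - (3)·-0.667) / (8) = 0.083
Iteration 2:
  p = (-2 - (-3)·-0.667 - (1)·0.083) / (6) = -0.681
  q = (-7 - (3)·-0.681 - (4)·0.083) / (9) = -0.588
  r = (-2 - (2)·-0.681 - (3)·-0.588) / (8) = 0.141
Iteration 3:
  p = (-2 - (-3)·-0.588 - (1)·0.141) / (6) = -0.651
  q = (-7 - (3)·-0.651 - (4)·0.141) / (9) = -0.623
  r = (-2 - (2)·-0.651 - (3)·-0.623) / (8) = 0.146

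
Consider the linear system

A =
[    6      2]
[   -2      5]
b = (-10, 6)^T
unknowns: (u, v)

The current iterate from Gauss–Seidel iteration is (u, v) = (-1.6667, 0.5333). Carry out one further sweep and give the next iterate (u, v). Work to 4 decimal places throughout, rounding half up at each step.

One sweep:
  u = (-10 - (2)·0.5333) / (6) = -1.8444
  v = (6 - (-2)·-1.8444) / (5) = 0.4622

(-1.8444, 0.4622)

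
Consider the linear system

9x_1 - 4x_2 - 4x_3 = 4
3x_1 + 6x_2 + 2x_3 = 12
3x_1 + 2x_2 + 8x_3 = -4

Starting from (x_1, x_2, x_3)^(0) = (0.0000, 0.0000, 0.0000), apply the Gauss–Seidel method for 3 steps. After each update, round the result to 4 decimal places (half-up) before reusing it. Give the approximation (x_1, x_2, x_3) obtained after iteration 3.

Iteration 1:
  x_1 = (4 - (-4)·0.0000 - (-4)·0.0000) / (9) = 0.4444
  x_2 = (12 - (3)·0.4444 - (2)·0.0000) / (6) = 1.7778
  x_3 = (-4 - (3)·0.4444 - (2)·1.7778) / (8) = -1.1111
Iteration 2:
  x_1 = (4 - (-4)·1.7778 - (-4)·-1.1111) / (9) = 0.7408
  x_2 = (12 - (3)·0.7408 - (2)·-1.1111) / (6) = 2.0000
  x_3 = (-4 - (3)·0.7408 - (2)·2.0000) / (8) = -1.2778
Iteration 3:
  x_1 = (4 - (-4)·2.0000 - (-4)·-1.2778) / (9) = 0.7654
  x_2 = (12 - (3)·0.7654 - (2)·-1.2778) / (6) = 2.0432
  x_3 = (-4 - (3)·0.7654 - (2)·2.0432) / (8) = -1.2978

(0.7654, 2.0432, -1.2978)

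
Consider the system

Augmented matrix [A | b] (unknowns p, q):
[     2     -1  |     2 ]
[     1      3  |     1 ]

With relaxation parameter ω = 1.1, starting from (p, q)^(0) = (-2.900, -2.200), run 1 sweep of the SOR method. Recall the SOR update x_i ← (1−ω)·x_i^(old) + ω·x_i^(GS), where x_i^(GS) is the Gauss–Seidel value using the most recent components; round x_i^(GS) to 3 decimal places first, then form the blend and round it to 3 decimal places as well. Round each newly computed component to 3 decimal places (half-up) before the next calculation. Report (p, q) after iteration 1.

Iteration 1:
  p: GS value = (2 - (-1)·-2.200) / (2) = -0.100;  p ← (1−ω)·-2.900 + ω·-0.100 = 0.180
  q: GS value = (1 - (1)·0.180) / (3) = 0.273;  q ← (1−ω)·-2.200 + ω·0.273 = 0.520

(0.180, 0.520)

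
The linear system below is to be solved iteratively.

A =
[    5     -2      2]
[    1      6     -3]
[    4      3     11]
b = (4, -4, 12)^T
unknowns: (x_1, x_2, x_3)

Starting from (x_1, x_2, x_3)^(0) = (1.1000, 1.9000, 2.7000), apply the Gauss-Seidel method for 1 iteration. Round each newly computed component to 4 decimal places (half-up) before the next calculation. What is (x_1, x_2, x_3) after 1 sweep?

(0.4800, 0.6033, 0.7518)

Iteration 1:
  x_1 = (4 - (-2)·1.9000 - (2)·2.7000) / (5) = 0.4800
  x_2 = (-4 - (1)·0.4800 - (-3)·2.7000) / (6) = 0.6033
  x_3 = (12 - (4)·0.4800 - (3)·0.6033) / (11) = 0.7518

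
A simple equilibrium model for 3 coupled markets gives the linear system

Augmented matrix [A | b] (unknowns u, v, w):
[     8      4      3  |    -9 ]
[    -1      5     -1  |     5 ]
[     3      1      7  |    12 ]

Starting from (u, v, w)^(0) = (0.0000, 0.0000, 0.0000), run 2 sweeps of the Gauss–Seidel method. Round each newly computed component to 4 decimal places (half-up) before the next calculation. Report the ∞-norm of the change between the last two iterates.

Iteration 1:
  u = (-9 - (4)·0.0000 - (3)·0.0000) / (8) = -1.1250
  v = (5 - (-1)·-1.1250 - (-1)·0.0000) / (5) = 0.7750
  w = (12 - (3)·-1.1250 - (1)·0.7750) / (7) = 2.0857
Iteration 2:
  u = (-9 - (4)·0.7750 - (3)·2.0857) / (8) = -2.2946
  v = (5 - (-1)·-2.2946 - (-1)·2.0857) / (5) = 0.9582
  w = (12 - (3)·-2.2946 - (1)·0.9582) / (7) = 2.5608
Change: (-1.1696, 0.1832, 0.4751) → max |·| = 1.1696

1.1696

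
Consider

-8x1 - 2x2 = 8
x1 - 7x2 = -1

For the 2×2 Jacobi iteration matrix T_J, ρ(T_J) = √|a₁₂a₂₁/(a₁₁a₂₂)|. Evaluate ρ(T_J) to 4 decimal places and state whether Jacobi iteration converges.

a₁₂a₂₁/(a₁₁a₂₂) = (-2)·(1) / ((-8)·(-7)) = -0.035714
ρ = √|-0.035714| = √0.035714 = 0.1890
ρ < 1, so Jacobi converges

0.1890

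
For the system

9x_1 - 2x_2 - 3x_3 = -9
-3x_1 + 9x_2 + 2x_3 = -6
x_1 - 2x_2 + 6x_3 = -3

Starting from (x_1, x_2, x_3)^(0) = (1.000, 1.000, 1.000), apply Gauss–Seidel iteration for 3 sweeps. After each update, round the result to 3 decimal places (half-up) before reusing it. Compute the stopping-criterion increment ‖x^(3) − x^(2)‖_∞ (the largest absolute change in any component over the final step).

Iteration 1:
  x_1 = (-9 - (-2)·1.000 - (-3)·1.000) / (9) = -0.444
  x_2 = (-6 - (-3)·-0.444 - (2)·1.000) / (9) = -1.037
  x_3 = (-3 - (1)·-0.444 - (-2)·-1.037) / (6) = -0.772
Iteration 2:
  x_1 = (-9 - (-2)·-1.037 - (-3)·-0.772) / (9) = -1.488
  x_2 = (-6 - (-3)·-1.488 - (2)·-0.772) / (9) = -0.991
  x_3 = (-3 - (1)·-1.488 - (-2)·-0.991) / (6) = -0.582
Iteration 3:
  x_1 = (-9 - (-2)·-0.991 - (-3)·-0.582) / (9) = -1.414
  x_2 = (-6 - (-3)·-1.414 - (2)·-0.582) / (9) = -1.009
  x_3 = (-3 - (1)·-1.414 - (-2)·-1.009) / (6) = -0.601
Change: (0.074, -0.018, -0.019) → max |·| = 0.074

0.074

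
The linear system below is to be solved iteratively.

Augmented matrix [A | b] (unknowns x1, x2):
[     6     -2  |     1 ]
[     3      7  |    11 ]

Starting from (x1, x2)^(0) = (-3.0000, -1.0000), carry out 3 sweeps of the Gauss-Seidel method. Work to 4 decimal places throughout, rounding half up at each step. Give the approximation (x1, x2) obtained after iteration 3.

Iteration 1:
  x1 = (1 - (-2)·-1.0000) / (6) = -0.1667
  x2 = (11 - (3)·-0.1667) / (7) = 1.6429
Iteration 2:
  x1 = (1 - (-2)·1.6429) / (6) = 0.7143
  x2 = (11 - (3)·0.7143) / (7) = 1.2653
Iteration 3:
  x1 = (1 - (-2)·1.2653) / (6) = 0.5884
  x2 = (11 - (3)·0.5884) / (7) = 1.3193

(0.5884, 1.3193)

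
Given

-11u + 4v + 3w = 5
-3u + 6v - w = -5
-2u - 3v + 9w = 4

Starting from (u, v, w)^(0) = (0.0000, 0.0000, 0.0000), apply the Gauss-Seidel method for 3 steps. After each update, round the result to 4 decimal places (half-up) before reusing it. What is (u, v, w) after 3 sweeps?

(-0.9556, -1.3381, -0.2139)

Iteration 1:
  u = (5 - (4)·0.0000 - (3)·0.0000) / (-11) = -0.4545
  v = (-5 - (-3)·-0.4545 - (-1)·0.0000) / (6) = -1.0606
  w = (4 - (-2)·-0.4545 - (-3)·-1.0606) / (9) = -0.0101
Iteration 2:
  u = (5 - (4)·-1.0606 - (3)·-0.0101) / (-11) = -0.8430
  v = (-5 - (-3)·-0.8430 - (-1)·-0.0101) / (6) = -1.2565
  w = (4 - (-2)·-0.8430 - (-3)·-1.2565) / (9) = -0.1617
Iteration 3:
  u = (5 - (4)·-1.2565 - (3)·-0.1617) / (-11) = -0.9556
  v = (-5 - (-3)·-0.9556 - (-1)·-0.1617) / (6) = -1.3381
  w = (4 - (-2)·-0.9556 - (-3)·-1.3381) / (9) = -0.2139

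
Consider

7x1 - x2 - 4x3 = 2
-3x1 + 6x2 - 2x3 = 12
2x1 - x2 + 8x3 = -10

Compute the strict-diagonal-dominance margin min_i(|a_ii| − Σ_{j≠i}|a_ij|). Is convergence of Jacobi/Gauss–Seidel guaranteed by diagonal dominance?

1

row 1: |7| − (1+4) = 2
row 2: |6| − (3+2) = 1
row 3: |8| − (2+1) = 5
minimum over rows = 1 → strictly diagonally dominant (convergence guaranteed)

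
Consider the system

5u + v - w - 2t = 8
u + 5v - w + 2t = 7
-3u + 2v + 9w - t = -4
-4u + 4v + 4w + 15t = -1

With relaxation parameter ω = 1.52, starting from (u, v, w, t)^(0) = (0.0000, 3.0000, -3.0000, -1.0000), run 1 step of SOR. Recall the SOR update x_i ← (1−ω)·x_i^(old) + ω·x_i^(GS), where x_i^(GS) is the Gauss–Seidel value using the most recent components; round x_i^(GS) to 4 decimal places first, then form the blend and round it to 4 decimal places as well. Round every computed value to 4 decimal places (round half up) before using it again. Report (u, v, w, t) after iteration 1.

Iteration 1:
  u: GS value = (8 - (1)·3.0000 - (-1)·-3.0000 - (-2)·-1.0000) / (5) = 0.0000;  u ← (1−ω)·0.0000 + ω·0.0000 = 0.0000
  v: GS value = (7 - (1)·0.0000 - (-1)·-3.0000 - (2)·-1.0000) / (5) = 1.2000;  v ← (1−ω)·3.0000 + ω·1.2000 = 0.2640
  w: GS value = (-4 - (-3)·0.0000 - (2)·0.2640 - (-1)·-1.0000) / (9) = -0.6142;  w ← (1−ω)·-3.0000 + ω·-0.6142 = 0.6264
  t: GS value = (-1 - (-4)·0.0000 - (4)·0.2640 - (4)·0.6264) / (15) = -0.3041;  t ← (1−ω)·-1.0000 + ω·-0.3041 = 0.0578

(0.0000, 0.2640, 0.6264, 0.0578)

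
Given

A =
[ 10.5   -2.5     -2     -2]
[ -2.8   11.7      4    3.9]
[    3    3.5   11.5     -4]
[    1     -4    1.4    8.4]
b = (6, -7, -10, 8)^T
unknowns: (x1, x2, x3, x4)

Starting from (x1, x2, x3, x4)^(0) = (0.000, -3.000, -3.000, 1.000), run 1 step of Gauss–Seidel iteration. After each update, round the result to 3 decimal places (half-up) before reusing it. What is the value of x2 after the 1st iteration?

-0.031

Iteration 1:
  x1 = (6 - (-2.5)·-3.000 - (-2)·-3.000 - (-2)·1.000) / (10.5) = -0.524
  x2 = (-7 - (-2.8)·-0.524 - (4)·-3.000 - (3.9)·1.000) / (11.7) = -0.031
  x3 = (-10 - (3)·-0.524 - (3.5)·-0.031 - (-4)·1.000) / (11.5) = -0.376
  x4 = (8 - (1)·-0.524 - (-4)·-0.031 - (1.4)·-0.376) / (8.4) = 1.063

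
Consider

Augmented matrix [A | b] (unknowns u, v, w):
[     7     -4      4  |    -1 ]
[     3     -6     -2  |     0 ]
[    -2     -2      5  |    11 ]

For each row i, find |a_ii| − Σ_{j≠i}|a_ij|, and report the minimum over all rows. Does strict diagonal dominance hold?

row 1: |7| − (4+4) = -1
row 2: |-6| − (3+2) = 1
row 3: |5| − (2+2) = 1
minimum over rows = -1 → not strictly diagonally dominant

-1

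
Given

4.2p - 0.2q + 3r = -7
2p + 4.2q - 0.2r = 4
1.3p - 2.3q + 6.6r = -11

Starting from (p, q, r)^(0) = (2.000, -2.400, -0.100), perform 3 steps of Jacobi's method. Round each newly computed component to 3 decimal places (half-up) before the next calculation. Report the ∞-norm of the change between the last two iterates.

Iteration 1:
  p = (-7 - (-0.2)·-2.400 - (3)·-0.100) / (4.2) = -1.710
  q = (4 - (2)·2.000 - (-0.2)·-0.100) / (4.2) = -0.005
  r = (-11 - (1.3)·2.000 - (-2.3)·-2.400) / (6.6) = -2.897
Iteration 2:
  p = (-7 - (-0.2)·-0.005 - (3)·-2.897) / (4.2) = 0.402
  q = (4 - (2)·-1.710 - (-0.2)·-2.897) / (4.2) = 1.629
  r = (-11 - (1.3)·-1.710 - (-2.3)·-0.005) / (6.6) = -1.332
Iteration 3:
  p = (-7 - (-0.2)·1.629 - (3)·-1.332) / (4.2) = -0.638
  q = (4 - (2)·0.402 - (-0.2)·-1.332) / (4.2) = 0.698
  r = (-11 - (1.3)·0.402 - (-2.3)·1.629) / (6.6) = -1.178
Change: (-1.040, -0.931, 0.154) → max |·| = 1.040

1.040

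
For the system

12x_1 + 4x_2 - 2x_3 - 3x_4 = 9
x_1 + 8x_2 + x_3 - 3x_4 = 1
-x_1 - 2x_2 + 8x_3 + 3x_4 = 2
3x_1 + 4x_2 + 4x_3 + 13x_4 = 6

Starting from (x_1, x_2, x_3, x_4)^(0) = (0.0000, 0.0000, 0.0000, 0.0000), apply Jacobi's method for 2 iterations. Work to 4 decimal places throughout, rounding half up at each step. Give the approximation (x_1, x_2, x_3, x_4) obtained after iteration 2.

(0.8654, 0.1731, 0.2019, 0.1731)

Iteration 1:
  x_1 = (9 - (4)·0.0000 - (-2)·0.0000 - (-3)·0.0000) / (12) = 0.7500
  x_2 = (1 - (1)·0.0000 - (1)·0.0000 - (-3)·0.0000) / (8) = 0.1250
  x_3 = (2 - (-1)·0.0000 - (-2)·0.0000 - (3)·0.0000) / (8) = 0.2500
  x_4 = (6 - (3)·0.0000 - (4)·0.0000 - (4)·0.0000) / (13) = 0.4615
Iteration 2:
  x_1 = (9 - (4)·0.1250 - (-2)·0.2500 - (-3)·0.4615) / (12) = 0.8654
  x_2 = (1 - (1)·0.7500 - (1)·0.2500 - (-3)·0.4615) / (8) = 0.1731
  x_3 = (2 - (-1)·0.7500 - (-2)·0.1250 - (3)·0.4615) / (8) = 0.2019
  x_4 = (6 - (3)·0.7500 - (4)·0.1250 - (4)·0.2500) / (13) = 0.1731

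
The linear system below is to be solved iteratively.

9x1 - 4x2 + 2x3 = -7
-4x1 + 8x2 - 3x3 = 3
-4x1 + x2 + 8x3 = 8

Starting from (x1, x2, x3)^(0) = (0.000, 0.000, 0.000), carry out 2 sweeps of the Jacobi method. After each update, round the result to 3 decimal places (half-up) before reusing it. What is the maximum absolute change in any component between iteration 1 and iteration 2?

Iteration 1:
  x1 = (-7 - (-4)·0.000 - (2)·0.000) / (9) = -0.778
  x2 = (3 - (-4)·0.000 - (-3)·0.000) / (8) = 0.375
  x3 = (8 - (-4)·0.000 - (1)·0.000) / (8) = 1.000
Iteration 2:
  x1 = (-7 - (-4)·0.375 - (2)·1.000) / (9) = -0.833
  x2 = (3 - (-4)·-0.778 - (-3)·1.000) / (8) = 0.361
  x3 = (8 - (-4)·-0.778 - (1)·0.375) / (8) = 0.564
Change: (-0.055, -0.014, -0.436) → max |·| = 0.436

0.436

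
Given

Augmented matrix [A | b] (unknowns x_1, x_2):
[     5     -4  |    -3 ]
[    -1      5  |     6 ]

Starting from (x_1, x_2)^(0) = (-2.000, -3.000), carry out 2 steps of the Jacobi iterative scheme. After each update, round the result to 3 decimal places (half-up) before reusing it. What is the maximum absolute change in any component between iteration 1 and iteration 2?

3.040

Iteration 1:
  x_1 = (-3 - (-4)·-3.000) / (5) = -3.000
  x_2 = (6 - (-1)·-2.000) / (5) = 0.800
Iteration 2:
  x_1 = (-3 - (-4)·0.800) / (5) = 0.040
  x_2 = (6 - (-1)·-3.000) / (5) = 0.600
Change: (3.040, -0.200) → max |·| = 3.040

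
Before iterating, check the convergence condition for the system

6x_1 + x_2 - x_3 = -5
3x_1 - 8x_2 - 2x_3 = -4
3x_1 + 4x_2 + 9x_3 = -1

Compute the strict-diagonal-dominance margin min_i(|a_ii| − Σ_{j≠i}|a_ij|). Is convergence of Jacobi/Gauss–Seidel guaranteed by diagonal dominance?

row 1: |6| − (1+1) = 4
row 2: |-8| − (3+2) = 3
row 3: |9| − (3+4) = 2
minimum over rows = 2 → strictly diagonally dominant (convergence guaranteed)

2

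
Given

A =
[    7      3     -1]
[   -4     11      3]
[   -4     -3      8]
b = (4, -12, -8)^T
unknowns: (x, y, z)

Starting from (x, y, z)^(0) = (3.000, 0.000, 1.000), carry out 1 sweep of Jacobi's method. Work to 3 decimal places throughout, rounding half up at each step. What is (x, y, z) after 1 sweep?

Iteration 1:
  x = (4 - (3)·0.000 - (-1)·1.000) / (7) = 0.714
  y = (-12 - (-4)·3.000 - (3)·1.000) / (11) = -0.273
  z = (-8 - (-4)·3.000 - (-3)·0.000) / (8) = 0.500

(0.714, -0.273, 0.500)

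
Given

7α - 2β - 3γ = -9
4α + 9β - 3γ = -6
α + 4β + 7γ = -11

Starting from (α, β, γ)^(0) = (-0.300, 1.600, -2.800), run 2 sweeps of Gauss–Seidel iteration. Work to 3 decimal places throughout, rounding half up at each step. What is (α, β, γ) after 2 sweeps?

Iteration 1:
  α = (-9 - (-2)·1.600 - (-3)·-2.800) / (7) = -2.029
  β = (-6 - (4)·-2.029 - (-3)·-2.800) / (9) = -0.698
  γ = (-11 - (1)·-2.029 - (4)·-0.698) / (7) = -0.883
Iteration 2:
  α = (-9 - (-2)·-0.698 - (-3)·-0.883) / (7) = -1.864
  β = (-6 - (4)·-1.864 - (-3)·-0.883) / (9) = -0.133
  γ = (-11 - (1)·-1.864 - (4)·-0.133) / (7) = -1.229

(-1.864, -0.133, -1.229)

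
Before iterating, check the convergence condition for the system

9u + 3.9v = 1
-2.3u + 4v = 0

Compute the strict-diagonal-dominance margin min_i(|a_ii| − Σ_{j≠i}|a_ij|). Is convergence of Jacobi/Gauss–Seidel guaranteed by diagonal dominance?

row 1: |9| − (3.9) = 5.1
row 2: |4| − (2.3) = 1.7
minimum over rows = 1.7 → strictly diagonally dominant (convergence guaranteed)

1.7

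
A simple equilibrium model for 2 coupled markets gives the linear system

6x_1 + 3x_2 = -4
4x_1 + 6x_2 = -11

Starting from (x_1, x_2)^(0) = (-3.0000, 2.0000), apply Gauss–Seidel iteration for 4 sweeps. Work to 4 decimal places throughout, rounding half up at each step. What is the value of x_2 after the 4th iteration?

-2.0329

Iteration 1:
  x_1 = (-4 - (3)·2.0000) / (6) = -1.6667
  x_2 = (-11 - (4)·-1.6667) / (6) = -0.7222
Iteration 2:
  x_1 = (-4 - (3)·-0.7222) / (6) = -0.3056
  x_2 = (-11 - (4)·-0.3056) / (6) = -1.6296
Iteration 3:
  x_1 = (-4 - (3)·-1.6296) / (6) = 0.1481
  x_2 = (-11 - (4)·0.1481) / (6) = -1.9321
Iteration 4:
  x_1 = (-4 - (3)·-1.9321) / (6) = 0.2994
  x_2 = (-11 - (4)·0.2994) / (6) = -2.0329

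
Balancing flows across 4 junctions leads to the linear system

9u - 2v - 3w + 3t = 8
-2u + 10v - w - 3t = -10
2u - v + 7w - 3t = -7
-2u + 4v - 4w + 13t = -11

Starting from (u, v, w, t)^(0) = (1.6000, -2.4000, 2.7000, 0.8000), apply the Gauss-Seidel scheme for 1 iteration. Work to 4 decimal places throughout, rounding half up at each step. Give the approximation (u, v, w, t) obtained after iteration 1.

(0.9889, -0.2922, -0.9814, -0.9061)

Iteration 1:
  u = (8 - (-2)·-2.4000 - (-3)·2.7000 - (3)·0.8000) / (9) = 0.9889
  v = (-10 - (-2)·0.9889 - (-1)·2.7000 - (-3)·0.8000) / (10) = -0.2922
  w = (-7 - (2)·0.9889 - (-1)·-0.2922 - (-3)·0.8000) / (7) = -0.9814
  t = (-11 - (-2)·0.9889 - (4)·-0.2922 - (-4)·-0.9814) / (13) = -0.9061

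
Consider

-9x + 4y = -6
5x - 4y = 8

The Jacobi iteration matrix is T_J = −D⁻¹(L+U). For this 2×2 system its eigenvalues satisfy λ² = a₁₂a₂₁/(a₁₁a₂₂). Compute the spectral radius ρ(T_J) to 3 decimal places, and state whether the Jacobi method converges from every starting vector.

a₁₂a₂₁/(a₁₁a₂₂) = (4)·(5) / ((-9)·(-4)) = 0.555556
ρ = √|0.555556| = √0.555556 = 0.745
ρ < 1, so Jacobi converges

0.745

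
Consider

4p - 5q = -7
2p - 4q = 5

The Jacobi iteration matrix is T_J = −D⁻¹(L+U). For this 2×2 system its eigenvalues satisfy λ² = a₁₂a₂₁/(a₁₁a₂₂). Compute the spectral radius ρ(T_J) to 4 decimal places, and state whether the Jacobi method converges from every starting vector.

a₁₂a₂₁/(a₁₁a₂₂) = (-5)·(2) / ((4)·(-4)) = 0.625000
ρ = √|0.625000| = √0.625000 = 0.7906
ρ < 1, so Jacobi converges

0.7906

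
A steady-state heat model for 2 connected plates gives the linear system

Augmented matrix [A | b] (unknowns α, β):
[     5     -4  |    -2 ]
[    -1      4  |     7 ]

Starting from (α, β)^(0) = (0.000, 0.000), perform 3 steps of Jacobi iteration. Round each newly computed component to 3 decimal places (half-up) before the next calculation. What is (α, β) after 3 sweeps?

(0.920, 2.000)

Iteration 1:
  α = (-2 - (-4)·0.000) / (5) = -0.400
  β = (7 - (-1)·0.000) / (4) = 1.750
Iteration 2:
  α = (-2 - (-4)·1.750) / (5) = 1.000
  β = (7 - (-1)·-0.400) / (4) = 1.650
Iteration 3:
  α = (-2 - (-4)·1.650) / (5) = 0.920
  β = (7 - (-1)·1.000) / (4) = 2.000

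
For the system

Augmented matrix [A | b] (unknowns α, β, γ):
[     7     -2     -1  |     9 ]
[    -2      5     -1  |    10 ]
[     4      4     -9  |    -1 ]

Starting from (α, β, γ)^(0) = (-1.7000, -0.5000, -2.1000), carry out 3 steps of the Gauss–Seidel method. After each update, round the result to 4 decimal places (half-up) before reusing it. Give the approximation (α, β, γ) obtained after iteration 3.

Iteration 1:
  α = (9 - (-2)·-0.5000 - (-1)·-2.1000) / (7) = 0.8429
  β = (10 - (-2)·0.8429 - (-1)·-2.1000) / (5) = 1.9172
  γ = (-1 - (4)·0.8429 - (4)·1.9172) / (-9) = 1.3378
Iteration 2:
  α = (9 - (-2)·1.9172 - (-1)·1.3378) / (7) = 2.0246
  β = (10 - (-2)·2.0246 - (-1)·1.3378) / (5) = 3.0774
  γ = (-1 - (4)·2.0246 - (4)·3.0774) / (-9) = 2.3787
Iteration 3:
  α = (9 - (-2)·3.0774 - (-1)·2.3787) / (7) = 2.5048
  β = (10 - (-2)·2.5048 - (-1)·2.3787) / (5) = 3.4777
  γ = (-1 - (4)·2.5048 - (4)·3.4777) / (-9) = 2.7700

(2.5048, 3.4777, 2.7700)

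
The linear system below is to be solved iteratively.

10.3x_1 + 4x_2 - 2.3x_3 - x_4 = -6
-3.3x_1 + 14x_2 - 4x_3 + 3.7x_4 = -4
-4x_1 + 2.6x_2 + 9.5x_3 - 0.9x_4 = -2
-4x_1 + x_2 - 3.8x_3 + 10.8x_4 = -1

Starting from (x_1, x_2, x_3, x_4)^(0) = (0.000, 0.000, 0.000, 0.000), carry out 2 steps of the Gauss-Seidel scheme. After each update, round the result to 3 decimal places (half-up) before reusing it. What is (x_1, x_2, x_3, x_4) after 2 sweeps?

(-0.532, -0.405, -0.361, -0.379)

Iteration 1:
  x_1 = (-6 - (4)·0.000 - (-2.3)·0.000 - (-1)·0.000) / (10.3) = -0.583
  x_2 = (-4 - (-3.3)·-0.583 - (-4)·0.000 - (3.7)·0.000) / (14) = -0.423
  x_3 = (-2 - (-4)·-0.583 - (2.6)·-0.423 - (-0.9)·0.000) / (9.5) = -0.340
  x_4 = (-1 - (-4)·-0.583 - (1)·-0.423 - (-3.8)·-0.340) / (10.8) = -0.389
Iteration 2:
  x_1 = (-6 - (4)·-0.423 - (-2.3)·-0.340 - (-1)·-0.389) / (10.3) = -0.532
  x_2 = (-4 - (-3.3)·-0.532 - (-4)·-0.340 - (3.7)·-0.389) / (14) = -0.405
  x_3 = (-2 - (-4)·-0.532 - (2.6)·-0.405 - (-0.9)·-0.389) / (9.5) = -0.361
  x_4 = (-1 - (-4)·-0.532 - (1)·-0.405 - (-3.8)·-0.361) / (10.8) = -0.379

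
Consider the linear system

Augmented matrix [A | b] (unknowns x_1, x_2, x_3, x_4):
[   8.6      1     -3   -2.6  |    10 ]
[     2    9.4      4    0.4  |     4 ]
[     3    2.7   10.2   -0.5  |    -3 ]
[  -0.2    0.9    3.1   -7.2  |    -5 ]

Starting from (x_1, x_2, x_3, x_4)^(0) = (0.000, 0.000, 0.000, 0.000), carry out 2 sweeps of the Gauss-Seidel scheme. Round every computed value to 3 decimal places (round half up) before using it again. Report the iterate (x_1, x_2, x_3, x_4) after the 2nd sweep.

Iteration 1:
  x_1 = (10 - (1)·0.000 - (-3)·0.000 - (-2.6)·0.000) / (8.6) = 1.163
  x_2 = (4 - (2)·1.163 - (4)·0.000 - (0.4)·0.000) / (9.4) = 0.178
  x_3 = (-3 - (3)·1.163 - (2.7)·0.178 - (-0.5)·0.000) / (10.2) = -0.683
  x_4 = (-5 - (-0.2)·1.163 - (0.9)·0.178 - (3.1)·-0.683) / (-7.2) = 0.390
Iteration 2:
  x_1 = (10 - (1)·0.178 - (-3)·-0.683 - (-2.6)·0.390) / (8.6) = 1.022
  x_2 = (4 - (2)·1.022 - (4)·-0.683 - (0.4)·0.390) / (9.4) = 0.482
  x_3 = (-3 - (3)·1.022 - (2.7)·0.482 - (-0.5)·0.390) / (10.2) = -0.703
  x_4 = (-5 - (-0.2)·1.022 - (0.9)·0.482 - (3.1)·-0.703) / (-7.2) = 0.424

(1.022, 0.482, -0.703, 0.424)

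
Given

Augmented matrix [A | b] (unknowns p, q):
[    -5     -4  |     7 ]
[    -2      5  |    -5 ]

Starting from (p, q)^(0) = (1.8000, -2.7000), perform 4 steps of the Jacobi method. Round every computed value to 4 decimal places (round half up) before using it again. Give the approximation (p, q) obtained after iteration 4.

(-0.2237, -1.3373)

Iteration 1:
  p = (7 - (-4)·-2.7000) / (-5) = 0.7600
  q = (-5 - (-2)·1.8000) / (5) = -0.2800
Iteration 2:
  p = (7 - (-4)·-0.2800) / (-5) = -1.1760
  q = (-5 - (-2)·0.7600) / (5) = -0.6960
Iteration 3:
  p = (7 - (-4)·-0.6960) / (-5) = -0.8432
  q = (-5 - (-2)·-1.1760) / (5) = -1.4704
Iteration 4:
  p = (7 - (-4)·-1.4704) / (-5) = -0.2237
  q = (-5 - (-2)·-0.8432) / (5) = -1.3373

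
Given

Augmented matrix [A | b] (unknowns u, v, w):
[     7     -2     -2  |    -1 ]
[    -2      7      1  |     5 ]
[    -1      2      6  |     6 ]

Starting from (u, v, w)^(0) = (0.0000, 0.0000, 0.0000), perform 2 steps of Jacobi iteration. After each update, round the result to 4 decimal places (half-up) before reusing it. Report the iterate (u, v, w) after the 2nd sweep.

Iteration 1:
  u = (-1 - (-2)·0.0000 - (-2)·0.0000) / (7) = -0.1429
  v = (5 - (-2)·0.0000 - (1)·0.0000) / (7) = 0.7143
  w = (6 - (-1)·0.0000 - (2)·0.0000) / (6) = 1.0000
Iteration 2:
  u = (-1 - (-2)·0.7143 - (-2)·1.0000) / (7) = 0.3469
  v = (5 - (-2)·-0.1429 - (1)·1.0000) / (7) = 0.5306
  w = (6 - (-1)·-0.1429 - (2)·0.7143) / (6) = 0.7381

(0.3469, 0.5306, 0.7381)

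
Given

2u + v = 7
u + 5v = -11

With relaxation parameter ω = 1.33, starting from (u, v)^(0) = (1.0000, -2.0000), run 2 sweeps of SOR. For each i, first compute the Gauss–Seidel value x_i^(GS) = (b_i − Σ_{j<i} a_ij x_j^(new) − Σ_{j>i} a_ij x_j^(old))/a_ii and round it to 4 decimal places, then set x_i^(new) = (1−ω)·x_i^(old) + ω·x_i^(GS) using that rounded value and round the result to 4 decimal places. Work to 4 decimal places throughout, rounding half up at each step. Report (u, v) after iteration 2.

Iteration 1:
  u: GS value = (7 - (1)·-2.0000) / (2) = 4.5000;  u ← (1−ω)·1.0000 + ω·4.5000 = 5.6550
  v: GS value = (-11 - (1)·5.6550) / (5) = -3.3310;  v ← (1−ω)·-2.0000 + ω·-3.3310 = -3.7702
Iteration 2:
  u: GS value = (7 - (1)·-3.7702) / (2) = 5.3851;  u ← (1−ω)·5.6550 + ω·5.3851 = 5.2960
  v: GS value = (-11 - (1)·5.2960) / (5) = -3.2592;  v ← (1−ω)·-3.7702 + ω·-3.2592 = -3.0906

(5.2960, -3.0906)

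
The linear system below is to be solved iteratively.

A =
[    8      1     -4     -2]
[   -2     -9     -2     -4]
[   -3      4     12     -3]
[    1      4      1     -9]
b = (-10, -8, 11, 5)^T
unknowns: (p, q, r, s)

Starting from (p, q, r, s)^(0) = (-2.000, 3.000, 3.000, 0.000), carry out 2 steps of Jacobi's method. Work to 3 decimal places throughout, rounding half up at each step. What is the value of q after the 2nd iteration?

Iteration 1:
  p = (-10 - (1)·3.000 - (-4)·3.000 - (-2)·0.000) / (8) = -0.125
  q = (-8 - (-2)·-2.000 - (-2)·3.000 - (-4)·0.000) / (-9) = 0.667
  r = (11 - (-3)·-2.000 - (4)·3.000 - (-3)·0.000) / (12) = -0.583
  s = (5 - (1)·-2.000 - (4)·3.000 - (1)·3.000) / (-9) = 0.889
Iteration 2:
  p = (-10 - (1)·0.667 - (-4)·-0.583 - (-2)·0.889) / (8) = -1.403
  q = (-8 - (-2)·-0.125 - (-2)·-0.583 - (-4)·0.889) / (-9) = 0.651
  r = (11 - (-3)·-0.125 - (4)·0.667 - (-3)·0.889) / (12) = 0.885
  s = (5 - (1)·-0.125 - (4)·0.667 - (1)·-0.583) / (-9) = -0.338

0.651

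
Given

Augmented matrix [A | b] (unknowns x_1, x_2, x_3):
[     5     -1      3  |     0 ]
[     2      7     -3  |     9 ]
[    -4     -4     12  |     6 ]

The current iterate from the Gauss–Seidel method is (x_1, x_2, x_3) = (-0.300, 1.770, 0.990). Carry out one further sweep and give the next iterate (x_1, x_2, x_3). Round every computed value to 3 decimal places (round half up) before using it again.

(-0.240, 1.779, 1.013)

One sweep:
  x_1 = (0 - (-1)·1.770 - (3)·0.990) / (5) = -0.240
  x_2 = (9 - (2)·-0.240 - (-3)·0.990) / (7) = 1.779
  x_3 = (6 - (-4)·-0.240 - (-4)·1.779) / (12) = 1.013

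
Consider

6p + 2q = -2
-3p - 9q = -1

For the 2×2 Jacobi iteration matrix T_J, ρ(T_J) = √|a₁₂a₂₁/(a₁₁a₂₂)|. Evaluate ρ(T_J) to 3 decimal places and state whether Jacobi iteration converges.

0.333

a₁₂a₂₁/(a₁₁a₂₂) = (2)·(-3) / ((6)·(-9)) = 0.111111
ρ = √|0.111111| = √0.111111 = 0.333
ρ < 1, so Jacobi converges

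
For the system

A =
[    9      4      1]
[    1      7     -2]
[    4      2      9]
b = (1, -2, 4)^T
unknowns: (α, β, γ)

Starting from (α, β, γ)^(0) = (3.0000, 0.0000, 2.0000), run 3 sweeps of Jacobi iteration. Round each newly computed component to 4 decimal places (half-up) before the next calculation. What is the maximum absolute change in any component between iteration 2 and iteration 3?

Iteration 1:
  α = (1 - (4)·0.0000 - (1)·2.0000) / (9) = -0.1111
  β = (-2 - (1)·3.0000 - (-2)·2.0000) / (7) = -0.1429
  γ = (4 - (4)·3.0000 - (2)·0.0000) / (9) = -0.8889
Iteration 2:
  α = (1 - (4)·-0.1429 - (1)·-0.8889) / (9) = 0.2734
  β = (-2 - (1)·-0.1111 - (-2)·-0.8889) / (7) = -0.5238
  γ = (4 - (4)·-0.1111 - (2)·-0.1429) / (9) = 0.5256
Iteration 3:
  α = (1 - (4)·-0.5238 - (1)·0.5256) / (9) = 0.2855
  β = (-2 - (1)·0.2734 - (-2)·0.5256) / (7) = -0.1746
  γ = (4 - (4)·0.2734 - (2)·-0.5238) / (9) = 0.4393
Change: (0.0121, 0.3492, -0.0863) → max |·| = 0.3492

0.3492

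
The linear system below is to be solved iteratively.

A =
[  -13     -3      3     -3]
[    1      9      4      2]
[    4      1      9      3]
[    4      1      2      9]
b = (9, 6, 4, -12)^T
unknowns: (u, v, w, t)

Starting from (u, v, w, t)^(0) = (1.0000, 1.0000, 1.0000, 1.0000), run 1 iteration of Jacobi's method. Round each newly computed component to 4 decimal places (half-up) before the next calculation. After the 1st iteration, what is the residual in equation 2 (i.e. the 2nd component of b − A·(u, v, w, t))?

Iteration 1:
  u = (9 - (-3)·1.0000 - (3)·1.0000 - (-3)·1.0000) / (-13) = -0.9231
  v = (6 - (1)·1.0000 - (4)·1.0000 - (2)·1.0000) / (9) = -0.1111
  w = (4 - (4)·1.0000 - (1)·1.0000 - (3)·1.0000) / (9) = -0.4444
  t = (-12 - (4)·1.0000 - (1)·1.0000 - (2)·1.0000) / (9) = -2.1111
Residual b − A·x = (-8.3337, 13.9228, 18.1364, 11.6922)

13.9228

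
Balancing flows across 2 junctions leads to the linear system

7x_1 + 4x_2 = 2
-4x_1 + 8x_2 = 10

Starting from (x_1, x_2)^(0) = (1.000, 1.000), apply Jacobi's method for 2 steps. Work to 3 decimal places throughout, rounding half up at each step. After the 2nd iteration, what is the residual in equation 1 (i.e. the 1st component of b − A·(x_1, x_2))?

2.570

Iteration 1:
  x_1 = (2 - (4)·1.000) / (7) = -0.286
  x_2 = (10 - (-4)·1.000) / (8) = 1.750
Iteration 2:
  x_1 = (2 - (4)·1.750) / (7) = -0.714
  x_2 = (10 - (-4)·-0.286) / (8) = 1.107
Residual b − A·x = (2.570, -1.712)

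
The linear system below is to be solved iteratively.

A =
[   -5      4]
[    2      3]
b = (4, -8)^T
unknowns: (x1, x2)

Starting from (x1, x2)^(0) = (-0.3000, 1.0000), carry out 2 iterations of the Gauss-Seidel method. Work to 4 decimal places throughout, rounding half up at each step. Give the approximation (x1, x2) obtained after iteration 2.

(-2.9334, -0.7111)

Iteration 1:
  x1 = (4 - (4)·1.0000) / (-5) = 0.0000
  x2 = (-8 - (2)·0.0000) / (3) = -2.6667
Iteration 2:
  x1 = (4 - (4)·-2.6667) / (-5) = -2.9334
  x2 = (-8 - (2)·-2.9334) / (3) = -0.7111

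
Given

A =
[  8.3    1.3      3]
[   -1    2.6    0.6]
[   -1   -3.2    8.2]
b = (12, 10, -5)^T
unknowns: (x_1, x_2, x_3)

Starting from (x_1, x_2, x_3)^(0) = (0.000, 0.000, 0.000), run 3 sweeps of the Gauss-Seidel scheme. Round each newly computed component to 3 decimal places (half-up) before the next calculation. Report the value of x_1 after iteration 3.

0.563

Iteration 1:
  x_1 = (12 - (1.3)·0.000 - (3)·0.000) / (8.3) = 1.446
  x_2 = (10 - (-1)·1.446 - (0.6)·0.000) / (2.6) = 4.402
  x_3 = (-5 - (-1)·1.446 - (-3.2)·4.402) / (8.2) = 1.284
Iteration 2:
  x_1 = (12 - (1.3)·4.402 - (3)·1.284) / (8.3) = 0.292
  x_2 = (10 - (-1)·0.292 - (0.6)·1.284) / (2.6) = 3.662
  x_3 = (-5 - (-1)·0.292 - (-3.2)·3.662) / (8.2) = 0.855
Iteration 3:
  x_1 = (12 - (1.3)·3.662 - (3)·0.855) / (8.3) = 0.563
  x_2 = (10 - (-1)·0.563 - (0.6)·0.855) / (2.6) = 3.865
  x_3 = (-5 - (-1)·0.563 - (-3.2)·3.865) / (8.2) = 0.967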